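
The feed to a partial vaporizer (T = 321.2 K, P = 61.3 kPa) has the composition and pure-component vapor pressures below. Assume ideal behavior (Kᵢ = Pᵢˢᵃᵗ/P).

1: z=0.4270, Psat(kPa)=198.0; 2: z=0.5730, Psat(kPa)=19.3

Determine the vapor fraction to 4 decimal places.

ψ = 0.3663

Raoult's law: Kᵢ = Pᵢˢᵃᵗ/P = Pᵢˢᵃᵗ/61.3.
  K_1 = 198.0/61.3 = 3.230016, K_2 = 19.3/61.3 = 0.314845
Let ψ = V/F and solve Σ zᵢ(Kᵢ−1)/(1+ψ(Kᵢ−1)) = 0.
g(0) = ΣzᵢKᵢ − 1 = 0.5596 and g(1) = 1 − Σzᵢ/Kᵢ = -0.9521, so a root lies in (0, 1).
Newton–Raphson from ψ = 0.5:
  ψ = 0.5000: g = -0.14695, g' = -1.0971 → ψ = 0.3660
  ψ = 0.3660: g = 0.00025, g' = -1.1229 → ψ = 0.3663
Converged at ψ = 0.3663.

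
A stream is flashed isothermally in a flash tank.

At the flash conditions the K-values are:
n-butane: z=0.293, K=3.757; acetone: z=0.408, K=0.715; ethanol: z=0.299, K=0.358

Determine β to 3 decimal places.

β = 0.393

Let β = V/F and solve Σ zᵢ(Kᵢ−1)/(1+β(Kᵢ−1)) = 0.
g(0) = ΣzᵢKᵢ − 1 = 0.500 and g(1) = 1 − Σzᵢ/Kᵢ = -0.484, so a root lies in (0, 1).
Newton iteration, β⁰ = 0.5:
  β = 0.500: g = -0.0787, g' = -0.706 → β = 0.389
  β = 0.389: g = 0.0035, g' = -0.780 → β = 0.393
Converged at β = 0.393.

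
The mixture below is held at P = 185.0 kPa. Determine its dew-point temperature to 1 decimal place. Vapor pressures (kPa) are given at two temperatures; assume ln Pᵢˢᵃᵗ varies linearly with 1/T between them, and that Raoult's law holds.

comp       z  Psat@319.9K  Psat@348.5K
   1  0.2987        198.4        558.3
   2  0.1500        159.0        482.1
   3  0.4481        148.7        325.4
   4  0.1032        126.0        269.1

Dew-point temperature: Σzᵢ·P/Pᵢˢᵃᵗ(T) = 1. Interpolate ln Pᵢˢᵃᵗ = aᵢ + bᵢ/T.
  T = 319.9 K: ΣzᵢP/Pᵢˢᵃᵗ = 1.1621
  T = 348.5 K: ΣzᵢP/Pᵢˢᵃᵗ = 0.4822
  T = 334.2 K: ΣzᵢP/Pᵢˢᵃᵗ = 0.7329
  T = 327.0 K: ΣzᵢP/Pᵢˢᵃᵗ = 0.9191
  T = 323.4 K: ΣzᵢP/Pᵢˢᵃᵗ = 1.0337
  T = 325.2 K: ΣzᵢP/Pᵢˢᵃᵗ = 0.9743
Interpolating between 323.4 K and 325.2 K gives T ≈ 324.4 K.

T = 324.4 K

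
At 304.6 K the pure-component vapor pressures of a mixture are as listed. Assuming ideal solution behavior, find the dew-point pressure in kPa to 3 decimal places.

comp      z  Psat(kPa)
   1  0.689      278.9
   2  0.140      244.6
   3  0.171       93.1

Pdew = 204.938 kPa

At the dew point ψ → 1, so Σzᵢ/Kᵢ = 1 with Kᵢ = Pᵢˢᵃᵗ/P ⇒ 1/P = Σzᵢ/Pᵢˢᵃᵗ.
1/P = 0.689/278.9 + 0.140/244.6 + 0.171/93.1 = 0.004880 ⇒ P = 204.938 kPa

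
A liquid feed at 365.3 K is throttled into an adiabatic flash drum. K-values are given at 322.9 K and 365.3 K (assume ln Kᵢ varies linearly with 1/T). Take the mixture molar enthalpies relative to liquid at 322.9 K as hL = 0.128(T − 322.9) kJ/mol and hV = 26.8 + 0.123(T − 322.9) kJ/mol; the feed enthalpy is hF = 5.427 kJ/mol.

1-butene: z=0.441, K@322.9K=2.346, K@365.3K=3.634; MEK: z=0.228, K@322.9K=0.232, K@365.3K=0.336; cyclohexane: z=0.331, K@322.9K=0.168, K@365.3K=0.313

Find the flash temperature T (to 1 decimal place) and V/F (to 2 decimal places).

Adiabatic flash: solve Rachford–Rice at each trial T, then check hF = ψ·hV(T) + (1−ψ)·hL(T).
  T = 322.9 K: K = (2.346, 0.232, 0.168), RR gives ψ = 0.132, H_out = 3.533 kJ/mol
  T = 365.3 K: K = (3.634, 0.336, 0.313), RR gives ψ = 0.439, H_out = 17.086 kJ/mol
  T = 344.1 K: K = (2.959, 0.282, 0.234), RR gives ψ = 0.305, H_out = 10.865 kJ/mol
  T = 333.5 K: K = (2.645, 0.257, 0.199), RR gives ψ = 0.227, H_out = 7.436 kJ/mol
  T = 328.2 K: K = (2.493, 0.244, 0.183), RR gives ψ = 0.182, H_out = 5.562 kJ/mol
  T = 325.5 K: K = (2.418, 0.238, 0.175), RR gives ψ = 0.157, H_out = 4.551 kJ/mol
  T = 326.9 K: K = (2.457, 0.241, 0.179), RR gives ψ = 0.171, H_out = 5.081 kJ/mol
Linear interpolation between T = 326.9 (H_out = 5.081) and T = 328.2 (H_out = 5.562) on hF = 5.427 gives T ≈ 327.8 K, at which ψ = 0.18.

T = 327.8 K, V/F = 0.18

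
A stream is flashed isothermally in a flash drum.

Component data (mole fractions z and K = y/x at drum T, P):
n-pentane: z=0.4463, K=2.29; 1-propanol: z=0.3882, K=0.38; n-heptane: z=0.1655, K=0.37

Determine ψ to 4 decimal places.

Rachford–Rice: g(ψ) = Σ zᵢ(Kᵢ−1)/(1+ψ(Kᵢ−1)) = 0.
Feasibility: ΣzᵢKᵢ = 1.2308, Σzᵢ/Kᵢ = 1.6638 — both > 1, two phases present.
Newton–Raphson from ψ = 0.52:
  ψ = 0.5200: g = -0.16568, g' = -0.7363 → ψ = 0.2950
  ψ = 0.2950: g = -0.00559, g' = -0.7123 → ψ = 0.2871
  ψ = 0.2871: g = 0.00001, g' = -0.7142 → ψ = 0.2872
Converged at ψ = 0.2872.

ψ = 0.2872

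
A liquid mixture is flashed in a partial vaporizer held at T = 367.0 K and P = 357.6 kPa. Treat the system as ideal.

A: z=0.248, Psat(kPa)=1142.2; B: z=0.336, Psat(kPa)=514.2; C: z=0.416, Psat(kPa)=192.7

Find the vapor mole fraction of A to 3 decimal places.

y_A = 0.286

Raoult's law: Kᵢ = Pᵢˢᵃᵗ/P = Pᵢˢᵃᵗ/357.6.
  K_A = 1142.2/357.6 = 3.19407, K_B = 514.2/357.6 = 1.43792, K_C = 192.7/357.6 = 0.53887
Material balance + equilibrium reduce to Σ zᵢ(Kᵢ−1)/(1+ψ(Kᵢ−1)) = 0.
Feasibility: ΣzᵢKᵢ = 1.499, Σzᵢ/Kᵢ = 1.083 — both > 1, two phases present.
Newton–Raphson from ψ = 0.5:
  ψ = 0.500: g = 0.1309, g' = -0.464 → ψ = 0.782
  ψ = 0.782: g = 0.0100, g' = -0.414 → ψ = 0.806
Converged at ψ = 0.806.
Compositions from xᵢ = zᵢ/(1+ψ(Kᵢ−1)), yᵢ = Kᵢxᵢ:
  A: x = 0.090, y = 0.286
  B: x = 0.248, y = 0.357
  C: x = 0.662, y = 0.357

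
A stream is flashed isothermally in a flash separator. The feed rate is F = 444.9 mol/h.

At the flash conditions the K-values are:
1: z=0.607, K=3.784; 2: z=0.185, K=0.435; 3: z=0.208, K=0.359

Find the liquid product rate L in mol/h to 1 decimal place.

L = 63.4 mol/h

Material balance + equilibrium reduce to Σ zᵢ(Kᵢ−1)/(1+V/F(Kᵢ−1)) = 0.
Feasibility: ΣzᵢKᵢ = 2.452, Σzᵢ/Kᵢ = 1.165 — both > 1, two phases present.
Iterate (Newton) starting at V/F = 0.5:
  V/F = 0.500: g = 0.3646, g' = -1.122 → V/F = 0.825
  V/F = 0.825: g = 0.0339, g' = -1.025 → V/F = 0.858
Converged at V/F = 0.858.
Then V = V/F·F = 0.8576·444.9 = 381.5 mol/h and L = F − V = 63.4 mol/h.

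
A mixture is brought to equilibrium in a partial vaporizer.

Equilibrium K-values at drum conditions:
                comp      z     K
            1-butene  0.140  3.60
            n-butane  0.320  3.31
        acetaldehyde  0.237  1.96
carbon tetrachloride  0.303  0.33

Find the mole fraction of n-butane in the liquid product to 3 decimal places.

Material balance + equilibrium reduce to Σ zᵢ(Kᵢ−1)/(1+β(Kᵢ−1)) = 0.
Check two-phase: ΣzᵢKᵢ = 2.128 > 1 and Σzᵢ/Kᵢ = 1.175 > 1, so g(0) = 1.128 > 0 and g(1) = -0.175 < 0.
Newton–Raphson from β = 0.38:
  β = 0.380: g = 0.4711, g' = -1.086 → β = 0.814
  β = 0.814: g = 0.0547, g' = -1.030 → β = 0.867
  β = 0.867: g = -0.0022, g' = -1.118 → β = 0.865
Converged at β = 0.865.
Compositions from xᵢ = zᵢ/(1+β(Kᵢ−1)), yᵢ = Kᵢxᵢ:
  1-butene: x = 0.043, y = 0.155
  n-butane: x = 0.107, y = 0.353
  acetaldehyde: x = 0.129, y = 0.254
  carbon tetrachloride: x = 0.721, y = 0.238

x_n-butane = 0.107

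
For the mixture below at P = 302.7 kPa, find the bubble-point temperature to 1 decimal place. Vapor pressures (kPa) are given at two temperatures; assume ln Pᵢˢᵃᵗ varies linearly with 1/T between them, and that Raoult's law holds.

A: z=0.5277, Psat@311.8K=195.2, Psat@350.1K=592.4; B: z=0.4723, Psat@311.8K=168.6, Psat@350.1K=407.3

Bubble-point temperature: ΣzᵢPᵢˢᵃᵗ(T) = P. Interpolate ln Pᵢˢᵃᵗ = aᵢ + bᵢ/T.
  T = 311.8 K: ΣzᵢPᵢˢᵃᵗ = 182.64 kPa
  T = 350.1 K: ΣzᵢPᵢˢᵃᵗ = 504.98 kPa
  T = 331.0 K: ΣzᵢPᵢˢᵃᵗ = 312.68 kPa
  T = 321.4 K: ΣzᵢPᵢˢᵃᵗ = 240.79 kPa
  T = 326.2 K: ΣzᵢPᵢˢᵃᵗ = 274.89 kPa
  T = 328.6 K: ΣzᵢPᵢˢᵃᵗ = 293.31 kPa
Interpolating between 328.6 K and 331.0 K gives T ≈ 329.8 K.

T = 329.8 K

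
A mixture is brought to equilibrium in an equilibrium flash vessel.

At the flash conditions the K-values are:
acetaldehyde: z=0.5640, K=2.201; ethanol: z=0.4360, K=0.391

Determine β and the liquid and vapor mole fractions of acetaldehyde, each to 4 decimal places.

β = 0.5631, x_acetaldehyde = 0.3365, y_acetaldehyde = 0.7406

Material balance + equilibrium reduce to Σ zᵢ(Kᵢ−1)/(1+β(Kᵢ−1)) = 0.
Check two-phase: ΣzᵢKᵢ = 1.4118 > 1 and Σzᵢ/Kᵢ = 1.3713 > 1, so g(0) = 0.4118 > 0 and g(1) = -0.3713 < 0.
Iterate (Newton) starting at β = 0.5:
  β = 0.5000: g = 0.04145, g' = -0.6519 → β = 0.5636
  β = 0.5636: g = -0.00033, g' = -0.6642 → β = 0.5631
Converged at β = 0.5631.
Compositions from xᵢ = zᵢ/(1+β(Kᵢ−1)), yᵢ = Kᵢxᵢ:
  acetaldehyde: x = 0.3365, y = 0.7406
  ethanol: x = 0.6635, y = 0.2594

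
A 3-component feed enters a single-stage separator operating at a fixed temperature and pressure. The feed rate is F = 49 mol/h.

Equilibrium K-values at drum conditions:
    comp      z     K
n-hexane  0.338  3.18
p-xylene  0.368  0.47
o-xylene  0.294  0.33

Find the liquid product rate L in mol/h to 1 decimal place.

Rachford–Rice: g(V/F) = Σ zᵢ(Kᵢ−1)/(1+V/F(Kᵢ−1)) = 0.
Check two-phase: ΣzᵢKᵢ = 1.345 > 1 and Σzᵢ/Kᵢ = 1.780 > 1, so g(0) = 0.345 > 0 and g(1) = -0.780 < 0.
Newton–Raphson from V/F = 0.42:
  V/F = 0.420: g = -0.1404, g' = -0.864 → V/F = 0.258
  V/F = 0.258: g = 0.0079, g' = -0.990 → V/F = 0.266
Converged at V/F = 0.266.
Then V = V/F·F = 0.2656·49 = 13.0 mol/h and L = F − V = 36.0 mol/h.

L = 36.0 mol/h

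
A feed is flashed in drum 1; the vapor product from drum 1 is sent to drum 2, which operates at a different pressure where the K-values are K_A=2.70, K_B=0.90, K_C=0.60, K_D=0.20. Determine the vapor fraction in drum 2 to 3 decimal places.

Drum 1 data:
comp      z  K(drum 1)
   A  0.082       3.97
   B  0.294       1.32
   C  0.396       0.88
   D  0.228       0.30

V/F (drum 2) = 0.164

Drum 1:
Newton iteration, ψ₁⁰ = 0.42:
  ψ₁ = 0.420: g = -0.0848, g' = -0.397 → ψ₁ = 0.206
  ψ₁ = 0.206: g = 0.0039, g' = -0.463 → ψ₁ = 0.215
Converged at ψ₁ = 0.215.
Drum-1 compositions:
  A: x = 0.050, y = 0.199
  B: x = 0.275, y = 0.363
  C: x = 0.406, y = 0.358
  D: x = 0.268, y = 0.081
Drum-2 feed = drum-1 vapor: z₂ = (0.1987, 0.3631, 0.3577, 0.0805).
Drum 2:
Let ψ₂ = V/F and solve Σ zᵢ(Kᵢ−1)/(1+ψ₂(Kᵢ−1)) = 0.
Feasibility: ΣzᵢKᵢ = 1.094, Σzᵢ/Kᵢ = 1.476 — both > 1, two phases present.
Iterate (Newton) starting at ψ₂ = 0.5:
  ψ₂ = 0.500: g = -0.1419, g' = -0.404 → ψ₂ = 0.149
  ψ₂ = 0.149: g = 0.0073, g' = -0.500 → ψ₂ = 0.164
Converged at ψ₂ = 0.164.
  A: x = 0.155, y = 0.420
  B: x = 0.369, y = 0.332
  C: x = 0.383, y = 0.230
  D: x = 0.093, y = 0.019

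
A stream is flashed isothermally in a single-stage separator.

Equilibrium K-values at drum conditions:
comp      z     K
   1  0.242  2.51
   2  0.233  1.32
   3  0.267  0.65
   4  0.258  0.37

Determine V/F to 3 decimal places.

Material balance + equilibrium reduce to Σ zᵢ(Kᵢ−1)/(1+V/F(Kᵢ−1)) = 0.
Check two-phase: ΣzᵢKᵢ = 1.184 > 1 and Σzᵢ/Kᵢ = 1.381 > 1, so g(0) = 0.184 > 0 and g(1) = -0.381 < 0.
Iterate (Newton) starting at V/F = 0.38:
  V/F = 0.380: g = -0.0228, g' = -0.462 → V/F = 0.331
Converged at V/F = 0.331.

V/F = 0.331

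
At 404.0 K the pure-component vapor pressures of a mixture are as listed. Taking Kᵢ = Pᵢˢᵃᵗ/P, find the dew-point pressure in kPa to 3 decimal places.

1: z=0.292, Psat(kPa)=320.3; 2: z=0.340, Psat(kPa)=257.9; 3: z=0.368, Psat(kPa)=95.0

At the dew point ψ → 1, so Σzᵢ/Kᵢ = 1 with Kᵢ = Pᵢˢᵃᵗ/P ⇒ 1/P = Σzᵢ/Pᵢˢᵃᵗ.
1/P = 0.292/320.3 + 0.340/257.9 + 0.368/95.0 = 0.006104 ⇒ P = 163.836 kPa

Pdew = 163.836 kPa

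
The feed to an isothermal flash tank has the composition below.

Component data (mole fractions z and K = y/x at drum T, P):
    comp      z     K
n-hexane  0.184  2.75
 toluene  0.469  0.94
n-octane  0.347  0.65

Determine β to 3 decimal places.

Material balance + equilibrium reduce to Σ zᵢ(Kᵢ−1)/(1+β(Kᵢ−1)) = 0.
Feasibility: ΣzᵢKᵢ = 1.172, Σzᵢ/Kᵢ = 1.100 — both > 1, two phases present.
Newton–Raphson from β = 0.5:
  β = 0.500: g = -0.0045, g' = -0.225 → β = 0.480
Converged at β = 0.480.

β = 0.480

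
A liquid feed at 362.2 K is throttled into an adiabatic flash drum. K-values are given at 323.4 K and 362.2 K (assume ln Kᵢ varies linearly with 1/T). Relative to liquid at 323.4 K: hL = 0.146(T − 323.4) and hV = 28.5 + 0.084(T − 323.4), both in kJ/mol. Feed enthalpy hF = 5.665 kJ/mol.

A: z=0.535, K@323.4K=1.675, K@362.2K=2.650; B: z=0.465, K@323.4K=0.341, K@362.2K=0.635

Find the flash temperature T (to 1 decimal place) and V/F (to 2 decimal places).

Adiabatic flash: solve Rachford–Rice at each trial T, then check hF = ψ·hV(T) + (1−ψ)·hL(T).
  T = 323.4 K: K = (1.675, 0.341), RR gives ψ = 0.123, H_out = 3.504 kJ/mol
  T = 362.2 K: K = (2.650, 0.635), RR gives ψ = 1.000, H_out = 31.759 kJ/mol
  T = 342.8 K: K = (2.134, 0.474), RR gives ψ = 0.606, H_out = 19.385 kJ/mol
  T = 333.1 K: K = (1.897, 0.404), RR gives ψ = 0.379, H_out = 11.996 kJ/mol
  T = 328.2 K: K = (1.783, 0.371), RR gives ψ = 0.257, H_out = 7.954 kJ/mol
  T = 325.8 K: K = (1.729, 0.356), RR gives ψ = 0.192, H_out = 5.807 kJ/mol
  T = 324.6 K: K = (1.702, 0.348), RR gives ψ = 0.158, H_out = 4.678 kJ/mol
Linear interpolation between T = 324.6 (H_out = 4.678) and T = 325.8 (H_out = 5.807) on hF = 5.665 gives T ≈ 325.6 K, at which ψ = 0.19.

T = 325.6 K, V/F = 0.19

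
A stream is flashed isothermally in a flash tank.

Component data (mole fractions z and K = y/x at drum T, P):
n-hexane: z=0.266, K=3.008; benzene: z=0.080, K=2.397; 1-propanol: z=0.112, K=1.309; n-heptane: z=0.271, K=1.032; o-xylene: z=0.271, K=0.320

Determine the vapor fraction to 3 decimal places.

ψ = 0.646

Let ψ = V/F and solve Σ zᵢ(Kᵢ−1)/(1+ψ(Kᵢ−1)) = 0.
Check two-phase: ΣzᵢKᵢ = 1.505 > 1 and Σzᵢ/Kᵢ = 1.317 > 1, so g(0) = 0.505 > 0 and g(1) = -0.317 < 0.
Newton iteration, ψ⁰ = 0.5:
  ψ = 0.500: g = 0.0916, g' = -0.617 → ψ = 0.648
  ψ = 0.648: g = -0.0017, g' = -0.654 → ψ = 0.646
Converged at ψ = 0.646.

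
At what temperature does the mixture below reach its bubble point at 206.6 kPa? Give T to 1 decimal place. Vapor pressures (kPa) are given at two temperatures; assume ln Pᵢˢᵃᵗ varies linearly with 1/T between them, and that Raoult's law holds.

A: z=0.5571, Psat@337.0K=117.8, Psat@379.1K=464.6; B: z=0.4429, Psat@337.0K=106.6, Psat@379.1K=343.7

T = 355.5 K

Bubble-point temperature: ΣzᵢPᵢˢᵃᵗ(T) = P. Interpolate ln Pᵢˢᵃᵗ = aᵢ + bᵢ/T.
  T = 337.0 K: ΣzᵢPᵢˢᵃᵗ = 112.84 kPa
  T = 379.1 K: ΣzᵢPᵢˢᵃᵗ = 411.05 kPa
  T = 358.1 K: ΣzᵢPᵢˢᵃᵗ = 223.78 kPa
  T = 347.6 K: ΣzᵢPᵢˢᵃᵗ = 160.77 kPa
  T = 352.9 K: ΣzᵢPᵢˢᵃᵗ = 190.43 kPa
  T = 355.5 K: ΣzᵢPᵢˢᵃᵗ = 206.55 kPa
Interpolating between 355.5 K and 358.1 K gives T ≈ 355.5 K.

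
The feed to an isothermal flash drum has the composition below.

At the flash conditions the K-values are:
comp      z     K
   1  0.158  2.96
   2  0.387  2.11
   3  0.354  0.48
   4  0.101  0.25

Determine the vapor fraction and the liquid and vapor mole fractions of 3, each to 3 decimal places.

Iterate (Newton) starting at ψ = 0.43:
  ψ = 0.430: g = 0.1099, g' = -0.680 → ψ = 0.592
  ψ = 0.592: g = 0.0006, g' = -0.687 → ψ = 0.593
Converged at ψ = 0.593.
Compositions from xᵢ = zᵢ/(1+ψ(Kᵢ−1)), yᵢ = Kᵢxᵢ:
  1: x = 0.073, y = 0.216
  2: x = 0.233, y = 0.493
  3: x = 0.512, y = 0.246
  4: x = 0.182, y = 0.045

ψ = 0.593, x_3 = 0.512, y_3 = 0.246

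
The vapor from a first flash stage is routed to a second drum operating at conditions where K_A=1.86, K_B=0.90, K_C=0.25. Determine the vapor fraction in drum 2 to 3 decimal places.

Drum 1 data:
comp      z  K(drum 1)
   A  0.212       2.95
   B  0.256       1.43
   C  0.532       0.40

V/F (drum 2) = 0.322

Drum 1:
Material balance + equilibrium reduce to Σ zᵢ(Kᵢ−1)/(1+ψ₁(Kᵢ−1)) = 0.
Feasibility: ΣzᵢKᵢ = 1.204, Σzᵢ/Kᵢ = 1.581 — both > 1, two phases present.
Iterate (Newton) starting at ψ₁ = 0.58:
  ψ₁ = 0.580: g = -0.2075, g' = -0.658 → ψ₁ = 0.265
  ψ₁ = 0.265: g = -0.0081, g' = -0.659 → ψ₁ = 0.253
Converged at ψ₁ = 0.253.
Drum-1 compositions:
  A: x = 0.142, y = 0.419
  B: x = 0.231, y = 0.330
  C: x = 0.627, y = 0.251
Drum-2 feed = drum-1 vapor: z₂ = (0.4190, 0.3302, 0.2508).
Drum 2:
Rachford–Rice: g(ψ₂) = Σ zᵢ(Kᵢ−1)/(1+ψ₂(Kᵢ−1)) = 0.
g(0) = ΣzᵢKᵢ − 1 = 0.139 and g(1) = 1 − Σzᵢ/Kᵢ = -0.595, so a root lies in (0, 1).
Newton–Raphson from ψ₂ = 0.5:
  ψ₂ = 0.500: g = -0.0838, g' = -0.516 → ψ₂ = 0.338
  ψ₂ = 0.338: g = -0.0069, g' = -0.443 → ψ₂ = 0.322
Converged at ψ₂ = 0.322.
  A: x = 0.328, y = 0.610
  B: x = 0.341, y = 0.307
  C: x = 0.331, y = 0.083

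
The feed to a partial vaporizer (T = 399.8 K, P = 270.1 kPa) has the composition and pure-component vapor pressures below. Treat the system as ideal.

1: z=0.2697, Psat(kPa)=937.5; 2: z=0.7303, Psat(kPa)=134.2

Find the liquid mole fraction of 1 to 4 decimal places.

Raoult's law: Kᵢ = Pᵢˢᵃᵗ/P = Pᵢˢᵃᵗ/270.1.
  K_1 = 937.5/270.1 = 3.470937, K_2 = 134.2/270.1 = 0.496853
Rachford–Rice: g(V/F) = Σ zᵢ(Kᵢ−1)/(1+V/F(Kᵢ−1)) = 0.
g(0) = ΣzᵢKᵢ − 1 = 0.2990 and g(1) = 1 − Σzᵢ/Kᵢ = -0.5476, so a root lies in (0, 1).
Newton–Raphson from V/F = 0.5:
  V/F = 0.5000: g = -0.19285, g' = -0.6596 → V/F = 0.2076
  V/F = 0.2076: g = 0.03015, g' = -0.9499 → V/F = 0.2394
  V/F = 0.2394: g = 0.00099, g' = -0.8892 → V/F = 0.2405
Converged at V/F = 0.2405.
Compositions from xᵢ = zᵢ/(1+V/F(Kᵢ−1)), yᵢ = Kᵢxᵢ:
  1: x = 0.1692, y = 0.5872
  2: x = 0.8308, y = 0.4128

x_1 = 0.1692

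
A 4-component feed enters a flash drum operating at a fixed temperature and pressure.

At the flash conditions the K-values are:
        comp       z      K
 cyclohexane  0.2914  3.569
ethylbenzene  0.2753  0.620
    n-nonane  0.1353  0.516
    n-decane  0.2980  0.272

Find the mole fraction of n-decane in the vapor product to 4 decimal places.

Material balance + equilibrium reduce to Σ zᵢ(Kᵢ−1)/(1+V/F(Kᵢ−1)) = 0.
Check two-phase: ΣzᵢKᵢ = 1.3616 > 1 and Σzᵢ/Kᵢ = 1.8835 > 1, so g(0) = 0.3616 > 0 and g(1) = -0.8835 < 0.
Newton–Raphson from V/F = 0.56:
  V/F = 0.5600: g = -0.28201, g' = -0.8973 → V/F = 0.2457
  V/F = 0.2457: g = 0.00499, g' = -1.0462 → V/F = 0.2505
Converged at V/F = 0.2505.
Compositions from xᵢ = zᵢ/(1+V/F(Kᵢ−1)), yᵢ = Kᵢxᵢ:
  cyclohexane: x = 0.1773, y = 0.6328
  ethylbenzene: x = 0.3043, y = 0.1886
  n-nonane: x = 0.1540, y = 0.0794
  n-decane: x = 0.3645, y = 0.0991

y_n-decane = 0.0991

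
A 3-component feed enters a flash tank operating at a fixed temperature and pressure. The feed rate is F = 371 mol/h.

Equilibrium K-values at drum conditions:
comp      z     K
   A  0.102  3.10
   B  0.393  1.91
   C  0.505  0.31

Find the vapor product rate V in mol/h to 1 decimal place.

V = 98.0 mol/h

Material balance + equilibrium reduce to Σ zᵢ(Kᵢ−1)/(1+ψ(Kᵢ−1)) = 0.
g(0) = ΣzᵢKᵢ − 1 = 0.223 and g(1) = 1 − Σzᵢ/Kᵢ = -0.868, so a root lies in (0, 1).
Newton–Raphson from ψ = 0.49:
  ψ = 0.490: g = -0.1735, g' = -0.814 → ψ = 0.277
  ψ = 0.277: g = -0.0095, g' = -0.755 → ψ = 0.264
Converged at ψ = 0.264.
Then V = ψ·F = 0.2641·371 = 98.0 mol/h and L = F − V = 273.0 mol/h.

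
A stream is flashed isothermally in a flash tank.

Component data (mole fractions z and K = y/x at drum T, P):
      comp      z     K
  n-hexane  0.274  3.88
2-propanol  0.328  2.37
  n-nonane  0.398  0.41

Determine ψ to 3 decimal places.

ψ = 0.810

Let ψ = V/F and solve Σ zᵢ(Kᵢ−1)/(1+ψ(Kᵢ−1)) = 0.
Check two-phase: ΣzᵢKᵢ = 2.004 > 1 and Σzᵢ/Kᵢ = 1.180 > 1, so g(0) = 1.004 > 0 and g(1) = -0.180 < 0.
Iterate (Newton) starting at ψ = 0.56:
  ψ = 0.560: g = 0.2056, g' = -0.839 → ψ = 0.805
  ψ = 0.805: g = 0.0042, g' = -0.848 → ψ = 0.810
Converged at ψ = 0.810.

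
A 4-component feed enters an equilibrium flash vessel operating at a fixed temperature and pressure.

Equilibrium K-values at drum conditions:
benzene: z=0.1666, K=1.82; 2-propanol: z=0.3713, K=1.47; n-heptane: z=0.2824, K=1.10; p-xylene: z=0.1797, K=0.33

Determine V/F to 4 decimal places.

V/F = 0.7449

Material balance + equilibrium reduce to Σ zᵢ(Kᵢ−1)/(1+V/F(Kᵢ−1)) = 0.
Feasibility: ΣzᵢKᵢ = 1.2190, Σzᵢ/Kᵢ = 1.1454 — both > 1, two phases present.
Iterate (Newton) starting at V/F = 0.5:
  V/F = 0.5000: g = 0.08404, g' = -0.2951 → V/F = 0.7848
  V/F = 0.7848: g = -0.01710, g' = -0.4464 → V/F = 0.7465
  V/F = 0.7465: g = -0.00065, g' = -0.4133 → V/F = 0.7449
Converged at V/F = 0.7449.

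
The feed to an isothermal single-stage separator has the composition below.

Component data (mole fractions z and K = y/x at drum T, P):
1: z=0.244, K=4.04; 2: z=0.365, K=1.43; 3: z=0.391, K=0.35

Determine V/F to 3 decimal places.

V/F = 0.562

Rachford–Rice: g(V/F) = Σ zᵢ(Kᵢ−1)/(1+V/F(Kᵢ−1)) = 0.
Check two-phase: ΣzᵢKᵢ = 1.645 > 1 and Σzᵢ/Kᵢ = 1.433 > 1, so g(0) = 0.645 > 0 and g(1) = -0.433 < 0.
Iterate (Newton) starting at V/F = 0.35:
  V/F = 0.350: g = 0.1668, g' = -0.857 → V/F = 0.545
  V/F = 0.545: g = 0.0131, g' = -0.760 → V/F = 0.562
Converged at V/F = 0.562.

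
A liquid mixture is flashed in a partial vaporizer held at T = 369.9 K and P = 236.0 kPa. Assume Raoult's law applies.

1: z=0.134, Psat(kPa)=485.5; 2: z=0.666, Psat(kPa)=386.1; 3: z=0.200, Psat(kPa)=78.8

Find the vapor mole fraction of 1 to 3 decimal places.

Raoult's law: Kᵢ = Pᵢˢᵃᵗ/P = Pᵢˢᵃᵗ/236.0.
  K_1 = 485.5/236.0 = 2.05720, K_2 = 386.1/236.0 = 1.63602, K_3 = 78.8/236.0 = 0.33390
Material balance + equilibrium reduce to Σ zᵢ(Kᵢ−1)/(1+ψ(Kᵢ−1)) = 0.
g(0) = ΣzᵢKᵢ − 1 = 0.432 and g(1) = 1 − Σzᵢ/Kᵢ = -0.071, so a root lies in (0, 1).
Iterate (Newton) starting at ψ = 0.5:
  ψ = 0.500: g = 0.2143, g' = -0.419 → ψ = 1.000
  ψ = 1.000: g = -0.0712, g' = -0.932 → ψ = 0.924
  ψ = 0.924: g = -0.0077, g' = -0.745 → ψ = 0.913
Converged at ψ = 0.913.
Compositions from xᵢ = zᵢ/(1+ψ(Kᵢ−1)), yᵢ = Kᵢxᵢ:
  1: x = 0.068, y = 0.140
  2: x = 0.421, y = 0.689
  3: x = 0.511, y = 0.170

y_1 = 0.140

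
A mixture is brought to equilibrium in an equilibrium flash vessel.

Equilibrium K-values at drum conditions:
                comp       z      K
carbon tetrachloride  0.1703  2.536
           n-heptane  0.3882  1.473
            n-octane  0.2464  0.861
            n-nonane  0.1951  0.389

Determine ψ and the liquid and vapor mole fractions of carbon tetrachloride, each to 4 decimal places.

ψ = 0.7469, x_carbon tetrachloride = 0.0793, y_carbon tetrachloride = 0.2011

Rachford–Rice: g(ψ) = Σ zᵢ(Kᵢ−1)/(1+ψ(Kᵢ−1)) = 0.
Check two-phase: ΣzᵢKᵢ = 1.2917 > 1 and Σzᵢ/Kᵢ = 1.1184 > 1, so g(0) = 0.2917 > 0 and g(1) = -0.1184 < 0.
Iterate (Newton) starting at ψ = 0.5:
  ψ = 0.5000: g = 0.08800, g' = -0.3418 → ψ = 0.7574
  ψ = 0.7574: g = -0.00408, g' = -0.3912 → ψ = 0.7470
  ψ = 0.7470: g = -0.00002, g' = -0.3870 → ψ = 0.7469
Converged at ψ = 0.7469.
Compositions from xᵢ = zᵢ/(1+ψ(Kᵢ−1)), yᵢ = Kᵢxᵢ:
  carbon tetrachloride: x = 0.0793, y = 0.2011
  n-heptane: x = 0.2869, y = 0.4225
  n-octane: x = 0.2749, y = 0.2367
  n-nonane: x = 0.3589, y = 0.1396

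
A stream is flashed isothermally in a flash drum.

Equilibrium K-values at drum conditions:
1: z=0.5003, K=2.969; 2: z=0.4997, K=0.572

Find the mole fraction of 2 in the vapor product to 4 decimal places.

Let ψ = V/F and solve Σ zᵢ(Kᵢ−1)/(1+ψ(Kᵢ−1)) = 0.
g(0) = ΣzᵢKᵢ − 1 = 0.7712 and g(1) = 1 − Σzᵢ/Kᵢ = -0.0421, so a root lies in (0, 1).
Iterate (Newton) starting at ψ = 0.66:
  ψ = 0.6600: g = 0.13032, g' = -0.5446 → ψ = 0.8993
  ψ = 0.8993: g = 0.00784, g' = -0.4946 → ψ = 0.9151
Converged at ψ = 0.9151.
Compositions from xᵢ = zᵢ/(1+ψ(Kᵢ−1)), yᵢ = Kᵢxᵢ:
  1: x = 0.1786, y = 0.5301
  2: x = 0.8214, y = 0.4699

y_2 = 0.4699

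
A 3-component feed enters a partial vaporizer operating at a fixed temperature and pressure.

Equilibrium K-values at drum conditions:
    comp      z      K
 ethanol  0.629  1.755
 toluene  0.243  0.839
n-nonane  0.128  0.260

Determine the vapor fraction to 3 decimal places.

ψ = 0.832

Rachford–Rice: g(ψ) = Σ zᵢ(Kᵢ−1)/(1+ψ(Kᵢ−1)) = 0.
g(0) = ΣzᵢKᵢ − 1 = 0.341 and g(1) = 1 − Σzᵢ/Kᵢ = -0.140, so a root lies in (0, 1).
Newton–Raphson from ψ = 0.54:
  ψ = 0.540: g = 0.1367, g' = -0.383 → ψ = 0.897
  ψ = 0.897: g = -0.0444, g' = -0.756 → ψ = 0.838
  ψ = 0.838: g = -0.0040, g' = -0.629 → ψ = 0.832
Converged at ψ = 0.832.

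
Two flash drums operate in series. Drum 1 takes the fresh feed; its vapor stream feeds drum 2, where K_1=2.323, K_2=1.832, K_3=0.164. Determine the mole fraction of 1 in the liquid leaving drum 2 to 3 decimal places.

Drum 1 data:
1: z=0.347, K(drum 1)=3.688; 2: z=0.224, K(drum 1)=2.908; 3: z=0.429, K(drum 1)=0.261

x_1 (drum 2) = 0.244

Drum 1:
Let ψ₁ = V/F and solve Σ zᵢ(Kᵢ−1)/(1+ψ₁(Kᵢ−1)) = 0.
Check two-phase: ΣzᵢKᵢ = 2.043 > 1 and Σzᵢ/Kᵢ = 1.815 > 1, so g(0) = 1.043 > 0 and g(1) = -0.815 < 0.
Iterate (Newton) starting at ψ₁ = 0.5:
  ψ₁ = 0.500: g = 0.1138, g' = -1.259 → ψ₁ = 0.590
Converged at ψ₁ = 0.590.
Drum-1 compositions:
  1: x = 0.134, y = 0.495
  2: x = 0.105, y = 0.307
  3: x = 0.760, y = 0.198
Drum-2 feed = drum-1 vapor: z₂ = (0.4950, 0.3065, 0.1985).
Drum 2:
Rachford–Rice: g(ψ₂) = Σ zᵢ(Kᵢ−1)/(1+ψ₂(Kᵢ−1)) = 0.
Check two-phase: ΣzᵢKᵢ = 1.744 > 1 and Σzᵢ/Kᵢ = 1.591 > 1, so g(0) = 0.744 > 0 and g(1) = -0.591 < 0.
Newton–Raphson from ψ₂ = 0.5:
  ψ₂ = 0.500: g = 0.2892, g' = -0.829 → ψ₂ = 0.849
  ψ₂ = 0.849: g = -0.1133, g' = -1.910 → ψ₂ = 0.789
  ψ₂ = 0.789: g = -0.0137, g' = -1.484 → ψ₂ = 0.780
Converged at ψ₂ = 0.780.
  1: x = 0.244, y = 0.566
  2: x = 0.186, y = 0.341
  3: x = 0.571, y = 0.094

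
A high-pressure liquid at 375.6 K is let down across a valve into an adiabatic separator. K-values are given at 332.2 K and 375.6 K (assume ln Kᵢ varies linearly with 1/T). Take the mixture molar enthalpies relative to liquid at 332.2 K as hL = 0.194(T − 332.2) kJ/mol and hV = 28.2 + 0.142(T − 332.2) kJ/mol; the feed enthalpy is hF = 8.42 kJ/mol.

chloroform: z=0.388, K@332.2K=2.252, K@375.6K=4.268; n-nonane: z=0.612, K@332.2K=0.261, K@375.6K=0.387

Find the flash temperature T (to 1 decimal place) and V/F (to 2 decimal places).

Adiabatic flash: solve Rachford–Rice at each trial T, then check hF = ψ·hV(T) + (1−ψ)·hL(T).
  T = 332.2 K: K = (2.252, 0.261), RR gives ψ = 0.036, H_out = 1.021 kJ/mol
  T = 375.6 K: K = (4.268, 0.387), RR gives ψ = 0.446, H_out = 19.982 kJ/mol
  T = 353.9 K: K = (3.162, 0.322), RR gives ψ = 0.289, H_out = 12.030 kJ/mol
  T = 343.0 K: K = (2.681, 0.291), RR gives ψ = 0.183, H_out = 7.146 kJ/mol
  T = 348.4 K: K = (2.913, 0.306), RR gives ψ = 0.239, H_out = 9.681 kJ/mol
  T = 345.7 K: K = (2.795, 0.298), RR gives ψ = 0.212, H_out = 8.446 kJ/mol
  T = 344.4 K: K = (2.740, 0.295), RR gives ψ = 0.198, H_out = 7.829 kJ/mol
Linear interpolation between T = 344.4 (H_out = 7.829) and T = 345.7 (H_out = 8.446) on hF = 8.42 gives T ≈ 345.6 K, at which ψ = 0.21.

T = 345.6 K, V/F = 0.21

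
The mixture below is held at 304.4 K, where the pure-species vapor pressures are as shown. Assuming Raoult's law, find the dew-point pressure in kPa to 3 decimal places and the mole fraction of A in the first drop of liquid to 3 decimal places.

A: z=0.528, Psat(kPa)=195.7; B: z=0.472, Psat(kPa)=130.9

At the dew point ψ → 1, so Σzᵢ/Kᵢ = 1 with Kᵢ = Pᵢˢᵃᵗ/P ⇒ 1/P = Σzᵢ/Pᵢˢᵃᵗ.
1/P = 0.528/195.7 + 0.472/130.9 = 0.006304 ⇒ P = 158.634 kPa
xᵢ = zᵢP/Pᵢˢᵃᵗ ⇒ x_A = 0.528·158.634/195.7 = 0.428

Pdew = 158.634 kPa, x_A = 0.428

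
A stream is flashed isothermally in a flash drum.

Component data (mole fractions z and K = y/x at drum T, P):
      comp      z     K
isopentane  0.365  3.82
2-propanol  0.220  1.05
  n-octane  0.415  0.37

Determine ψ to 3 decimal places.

ψ = 0.567

Material balance + equilibrium reduce to Σ zᵢ(Kᵢ−1)/(1+ψ(Kᵢ−1)) = 0.
Check two-phase: ΣzᵢKᵢ = 1.779 > 1 and Σzᵢ/Kᵢ = 1.427 > 1, so g(0) = 0.779 > 0 and g(1) = -0.427 < 0.
Newton–Raphson from ψ = 0.44:
  ψ = 0.440: g = 0.1084, g' = -0.894 → ψ = 0.561
  ψ = 0.561: g = 0.0048, g' = -0.830 → ψ = 0.567
Converged at ψ = 0.567.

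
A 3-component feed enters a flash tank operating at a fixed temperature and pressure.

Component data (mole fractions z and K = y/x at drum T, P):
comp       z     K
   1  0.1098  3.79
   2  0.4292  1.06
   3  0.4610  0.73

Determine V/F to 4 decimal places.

V/F = 0.5479

Rachford–Rice: g(V/F) = Σ zᵢ(Kᵢ−1)/(1+V/F(Kᵢ−1)) = 0.
g(0) = ΣzᵢKᵢ − 1 = 0.2076 and g(1) = 1 − Σzᵢ/Kᵢ = -0.0654, so a root lies in (0, 1).
Newton–Raphson from V/F = 0.5:
  V/F = 0.5000: g = 0.00901, g' = -0.1954 → V/F = 0.5461
  V/F = 0.5461: g = 0.00032, g' = -0.1819 → V/F = 0.5479
Converged at V/F = 0.5479.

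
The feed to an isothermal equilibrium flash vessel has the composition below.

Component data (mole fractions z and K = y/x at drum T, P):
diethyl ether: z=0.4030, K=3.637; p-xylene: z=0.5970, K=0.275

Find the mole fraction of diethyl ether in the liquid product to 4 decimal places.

Let ψ = V/F and solve Σ zᵢ(Kᵢ−1)/(1+ψ(Kᵢ−1)) = 0.
Feasibility: ΣzᵢKᵢ = 1.6299, Σzᵢ/Kᵢ = 2.2817 — both > 1, two phases present.
Binary case is linear: z₁(K₁−1)(1+ψ(K₂−1)) + z₂(K₂−1)(1+ψ(K₁−1)) = 0
⇒ ψ = [z₁(K₁−1)+z₂(K₂−1)] / [−(K₁−1)(K₂−1)] = 0.62989/1.91182 = 0.3295
Compositions from xᵢ = zᵢ/(1+ψ(Kᵢ−1)), yᵢ = Kᵢxᵢ:
  diethyl ether: x = 0.2156, y = 0.7843
  p-xylene: x = 0.7844, y = 0.2157

x_diethyl ether = 0.2156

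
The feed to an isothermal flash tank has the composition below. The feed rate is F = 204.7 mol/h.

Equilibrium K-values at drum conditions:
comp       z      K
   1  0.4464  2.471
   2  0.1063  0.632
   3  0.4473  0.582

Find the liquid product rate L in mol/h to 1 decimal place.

Material balance + equilibrium reduce to Σ zᵢ(Kᵢ−1)/(1+V/F(Kᵢ−1)) = 0.
Check two-phase: ΣzᵢKᵢ = 1.4306 > 1 and Σzᵢ/Kᵢ = 1.1174 > 1, so g(0) = 0.4306 > 0 and g(1) = -0.1174 < 0.
Newton iteration, V/F⁰ = 0.5:
  V/F = 0.5000: g = 0.09405, g' = -0.4672 → V/F = 0.7013
  V/F = 0.7013: g = 0.00598, g' = -0.4166 → V/F = 0.7157
Converged at V/F = 0.7157.
Then V = V/F·F = 0.7157·204.7 = 146.5 mol/h and L = F − V = 58.2 mol/h.

L = 58.2 mol/h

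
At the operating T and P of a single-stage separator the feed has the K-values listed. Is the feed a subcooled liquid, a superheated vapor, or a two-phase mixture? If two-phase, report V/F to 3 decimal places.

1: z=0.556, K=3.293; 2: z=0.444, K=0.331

two-phase, V/F = 0.637

ΣzᵢKᵢ = 1.978; Σzᵢ/Kᵢ = 1.510.
Both exceed 1, so a two-phase solution exists.
Newton iteration, ψ⁰ = 0.52:
  ψ = 0.520: g = 0.1260, g' = -1.076 → ψ = 0.637
Converged at ψ = 0.637.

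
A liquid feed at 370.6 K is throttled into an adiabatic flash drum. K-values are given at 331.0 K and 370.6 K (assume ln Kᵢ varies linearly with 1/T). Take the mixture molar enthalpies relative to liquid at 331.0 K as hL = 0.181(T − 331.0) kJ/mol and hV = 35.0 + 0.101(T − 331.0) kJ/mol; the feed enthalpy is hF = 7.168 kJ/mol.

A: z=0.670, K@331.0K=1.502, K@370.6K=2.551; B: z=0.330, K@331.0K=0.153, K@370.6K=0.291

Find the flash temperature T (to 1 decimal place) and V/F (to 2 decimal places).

Adiabatic flash: solve Rachford–Rice at each trial T, then check hF = ψ·hV(T) + (1−ψ)·hL(T).
  T = 331.0 K: K = (1.502, 0.153), RR gives ψ = 0.134, H_out = 4.678 kJ/mol
  T = 370.6 K: K = (2.551, 0.291), RR gives ψ = 0.732, H_out = 30.476 kJ/mol
  T = 350.8 K: K = (1.987, 0.215), RR gives ψ = 0.519, H_out = 20.926 kJ/mol
  T = 340.9 K: K = (1.735, 0.182), RR gives ψ = 0.370, H_out = 14.450 kJ/mol
  T = 335.9 K: K = (1.615, 0.167), RR gives ψ = 0.267, H_out = 10.143 kJ/mol
  T = 333.4 K: K = (1.557, 0.160), RR gives ψ = 0.204, H_out = 7.552 kJ/mol
Linear interpolation between T = 331.0 (H_out = 4.678) and T = 333.4 (H_out = 7.552) on hF = 7.168 gives T ≈ 333.1 K, at which ψ = 0.20.

T = 333.1 K, V/F = 0.20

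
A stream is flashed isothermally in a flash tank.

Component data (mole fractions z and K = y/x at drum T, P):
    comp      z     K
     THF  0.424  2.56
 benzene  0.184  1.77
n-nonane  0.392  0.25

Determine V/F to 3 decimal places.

V/F = 0.504

Material balance + equilibrium reduce to Σ zᵢ(Kᵢ−1)/(1+V/F(Kᵢ−1)) = 0.
g(0) = ΣzᵢKᵢ − 1 = 0.509 and g(1) = 1 − Σzᵢ/Kᵢ = -0.838, so a root lies in (0, 1).
Newton–Raphson from V/F = 0.56:
  V/F = 0.560: g = -0.0549, g' = -1.003 → V/F = 0.505
  V/F = 0.505: g = -0.0015, g' = -0.951 → V/F = 0.504
Converged at V/F = 0.504.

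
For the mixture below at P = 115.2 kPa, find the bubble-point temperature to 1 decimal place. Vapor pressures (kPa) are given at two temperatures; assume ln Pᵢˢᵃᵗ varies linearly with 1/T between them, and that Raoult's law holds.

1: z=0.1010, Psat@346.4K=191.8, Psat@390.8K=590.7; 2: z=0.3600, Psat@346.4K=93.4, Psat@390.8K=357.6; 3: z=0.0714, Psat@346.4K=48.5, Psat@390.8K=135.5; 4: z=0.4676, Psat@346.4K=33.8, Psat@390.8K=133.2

T = 361.4 K

Bubble-point temperature: ΣzᵢPᵢˢᵃᵗ(T) = P. Interpolate ln Pᵢˢᵃᵗ = aᵢ + bᵢ/T.
  T = 346.4 K: ΣzᵢPᵢˢᵃᵗ = 72.26 kPa
  T = 390.8 K: ΣzᵢPᵢˢᵃᵗ = 260.36 kPa
  T = 368.6 K: ΣzᵢPᵢˢᵃᵗ = 142.34 kPa
  T = 357.5 K: ΣzᵢPᵢˢᵃᵗ = 102.45 kPa
  T = 363.1 K: ΣzᵢPᵢˢᵃᵗ = 121.23 kPa
  T = 360.3 K: ΣzᵢPᵢˢᵃᵗ = 111.51 kPa
Interpolating between 360.3 K and 363.1 K gives T ≈ 361.4 K.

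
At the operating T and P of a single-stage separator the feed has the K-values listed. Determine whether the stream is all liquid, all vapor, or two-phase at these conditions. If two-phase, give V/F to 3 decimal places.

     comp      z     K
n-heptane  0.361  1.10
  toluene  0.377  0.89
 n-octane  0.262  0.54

ΣzᵢKᵢ = 0.874; Σzᵢ/Kᵢ = 1.237.
Since ΣzᵢKᵢ < 1 the mixture is below its bubble point — single liquid phase.

all liquid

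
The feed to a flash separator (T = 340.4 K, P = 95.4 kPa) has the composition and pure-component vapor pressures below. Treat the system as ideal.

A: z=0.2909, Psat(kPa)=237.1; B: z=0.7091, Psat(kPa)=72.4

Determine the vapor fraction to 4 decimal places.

Raoult's law: Kᵢ = Pᵢˢᵃᵗ/P = Pᵢˢᵃᵗ/95.4.
  K_A = 237.1/95.4 = 2.485325, K_B = 72.4/95.4 = 0.758910
Material balance + equilibrium reduce to Σ zᵢ(Kᵢ−1)/(1+ψ(Kᵢ−1)) = 0.
g(0) = ΣzᵢKᵢ − 1 = 0.2611 and g(1) = 1 − Σzᵢ/Kᵢ = -0.0514, so a root lies in (0, 1).
Binary case is linear: z₁(K₁−1)(1+ψ(K₂−1)) + z₂(K₂−1)(1+ψ(K₁−1)) = 0
⇒ ψ = [z₁(K₁−1)+z₂(K₂−1)] / [−(K₁−1)(K₂−1)] = 0.26112/0.35810 = 0.7292

ψ = 0.7292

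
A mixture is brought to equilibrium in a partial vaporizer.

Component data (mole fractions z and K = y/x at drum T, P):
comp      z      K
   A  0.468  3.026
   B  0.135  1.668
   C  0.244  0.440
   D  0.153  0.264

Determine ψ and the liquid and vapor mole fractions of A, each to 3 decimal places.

Material balance + equilibrium reduce to Σ zᵢ(Kᵢ−1)/(1+ψ(Kᵢ−1)) = 0.
Check two-phase: ΣzᵢKᵢ = 1.789 > 1 and Σzᵢ/Kᵢ = 1.370 > 1, so g(0) = 0.789 > 0 and g(1) = -0.370 < 0.
Newton iteration, ψ⁰ = 0.32:
  ψ = 0.320: g = 0.3358, g' = -1.003 → ψ = 0.655
  ψ = 0.655: g = 0.0373, g' = -0.884 → ψ = 0.697
  ψ = 0.697: g = -0.0006, g' = -0.913 → ψ = 0.696
Converged at ψ = 0.696.
Compositions from xᵢ = zᵢ/(1+ψ(Kᵢ−1)), yᵢ = Kᵢxᵢ:
  A: x = 0.194, y = 0.587
  B: x = 0.092, y = 0.154
  C: x = 0.400, y = 0.176
  D: x = 0.314, y = 0.083

ψ = 0.696, x_A = 0.194, y_A = 0.587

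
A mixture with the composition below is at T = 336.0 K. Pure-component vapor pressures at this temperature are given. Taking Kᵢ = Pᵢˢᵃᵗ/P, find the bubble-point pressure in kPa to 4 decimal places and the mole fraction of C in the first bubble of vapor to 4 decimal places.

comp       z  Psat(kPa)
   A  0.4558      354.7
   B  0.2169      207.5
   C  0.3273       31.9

At the bubble point ψ → 0, so ΣzᵢKᵢ = 1 with Kᵢ = Pᵢˢᵃᵗ/P ⇒ P = ΣzᵢPᵢˢᵃᵗ.
P = 0.4558·354.7 + 0.2169·207.5 + 0.3273·31.9 = 217.1199 kPa
yᵢ = zᵢPᵢˢᵃᵗ/P ⇒ y_C = 0.3273·31.9/217.1199 = 0.0481

Pbub = 217.1199 kPa, y_C = 0.0481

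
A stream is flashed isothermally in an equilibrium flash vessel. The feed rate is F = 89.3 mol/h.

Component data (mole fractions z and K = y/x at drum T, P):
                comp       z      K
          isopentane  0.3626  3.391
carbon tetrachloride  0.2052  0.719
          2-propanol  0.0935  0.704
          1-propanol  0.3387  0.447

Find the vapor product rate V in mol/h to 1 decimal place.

Rachford–Rice: g(β) = Σ zᵢ(Kᵢ−1)/(1+β(Kᵢ−1)) = 0.
Check two-phase: ΣzᵢKᵢ = 1.5943 > 1 and Σzᵢ/Kᵢ = 1.2829 > 1, so g(0) = 0.5943 > 0 and g(1) = -0.2829 < 0.
Iterate (Newton) starting at β = 0.38:
  β = 0.3800: g = 0.12138, g' = -0.7658 → β = 0.5385
  β = 0.5385: g = 0.01140, g' = -0.6403 → β = 0.5563
  β = 0.5563: g = 0.00007, g' = -0.6324 → β = 0.5564
Converged at β = 0.5564.
Then V = β·F = 0.5564·89.3 = 49.7 mol/h and L = F − V = 39.6 mol/h.

V = 49.7 mol/h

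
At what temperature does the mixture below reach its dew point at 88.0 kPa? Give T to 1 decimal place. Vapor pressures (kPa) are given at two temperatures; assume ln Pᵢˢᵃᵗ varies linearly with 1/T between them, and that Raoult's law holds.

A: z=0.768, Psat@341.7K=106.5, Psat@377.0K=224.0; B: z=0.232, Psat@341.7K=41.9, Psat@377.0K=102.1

T = 346.3 K

Dew-point temperature: Σzᵢ·P/Pᵢˢᵃᵗ(T) = 1. Interpolate ln Pᵢˢᵃᵗ = aᵢ + bᵢ/T.
  T = 341.7 K: ΣzᵢP/Pᵢˢᵃᵗ = 1.1218
  T = 377.0 K: ΣzᵢP/Pᵢˢᵃᵗ = 0.5017
  T = 359.4 K: ΣzᵢP/Pᵢˢᵃᵗ = 0.7342
  T = 350.5 K: ΣzᵢP/Pᵢˢᵃᵗ = 0.9036
  T = 346.1 K: ΣzᵢP/Pᵢˢᵃᵗ = 1.0054
  T = 348.3 K: ΣzᵢP/Pᵢˢᵃᵗ = 0.9528
Interpolating between 346.1 K and 348.3 K gives T ≈ 346.3 K.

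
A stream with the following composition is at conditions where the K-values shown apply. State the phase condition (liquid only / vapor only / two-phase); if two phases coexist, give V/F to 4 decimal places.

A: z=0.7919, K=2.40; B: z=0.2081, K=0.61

ΣzᵢKᵢ = 2.0275; Σzᵢ/Kᵢ = 0.6711.
Since Σzᵢ/Kᵢ < 1 the mixture is above its dew point — single vapor phase.

vapor only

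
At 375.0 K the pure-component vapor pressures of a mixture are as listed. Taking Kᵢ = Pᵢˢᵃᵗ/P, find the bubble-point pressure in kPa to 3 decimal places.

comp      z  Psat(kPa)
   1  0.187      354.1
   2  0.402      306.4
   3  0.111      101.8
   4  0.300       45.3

Pbub = 214.279 kPa

At the bubble point ψ → 0, so ΣzᵢKᵢ = 1 with Kᵢ = Pᵢˢᵃᵗ/P ⇒ P = ΣzᵢPᵢˢᵃᵗ.
P = 0.187·354.1 + 0.402·306.4 + 0.111·101.8 + 0.300·45.3 = 214.279 kPa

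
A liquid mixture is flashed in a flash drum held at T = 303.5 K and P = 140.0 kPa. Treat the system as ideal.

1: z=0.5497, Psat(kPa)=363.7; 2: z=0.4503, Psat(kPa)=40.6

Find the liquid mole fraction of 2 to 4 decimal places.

x_2 = 0.6924

Raoult's law: Kᵢ = Pᵢˢᵃᵗ/P = Pᵢˢᵃᵗ/140.0.
  K_1 = 363.7/140.0 = 2.597857, K_2 = 40.6/140.0 = 0.290000
Let ψ = V/F and solve Σ zᵢ(Kᵢ−1)/(1+ψ(Kᵢ−1)) = 0.
Feasibility: ΣzᵢKᵢ = 1.5586, Σzᵢ/Kᵢ = 1.7644 — both > 1, two phases present.
Iterate (Newton) starting at ψ = 0.5:
  ψ = 0.5000: g = -0.00742, g' = -0.9793 → ψ = 0.4924
Converged at ψ = 0.4924.
Compositions from xᵢ = zᵢ/(1+ψ(Kᵢ−1)), yᵢ = Kᵢxᵢ:
  1: x = 0.3076, y = 0.7992
  2: x = 0.6924, y = 0.2008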